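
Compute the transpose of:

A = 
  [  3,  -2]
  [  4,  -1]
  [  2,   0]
Aᵀ = 
  [  3,   4,   2]
  [ -2,  -1,   0]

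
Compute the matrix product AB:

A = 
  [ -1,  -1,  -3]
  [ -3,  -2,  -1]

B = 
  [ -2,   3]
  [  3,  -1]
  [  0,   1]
AB = 
  [ -1,  -5]
  [  0,  -8]

A is 2×3 and B is 3×2, so AB is 2×2. Each entry is (row of A)·(column of B):
AB[1,1] = (-1)(-2) + (-1)(3) + (-3)(0) = -1
AB[1,2] = (-1)(3) + (-1)(-1) + (-3)(1) = -5
AB[2,1] = (-3)(-2) + (-2)(3) + (-1)(0) = 0
AB[2,2] = (-3)(3) + (-2)(-1) + (-1)(1) = -8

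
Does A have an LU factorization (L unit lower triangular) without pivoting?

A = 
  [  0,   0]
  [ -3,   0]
No.
A[1,1] = 0 but A[2,1] = -3 ≠ 0. Any LU with L unit lower triangular has (LU)[1,1] = U[1,1] and (LU)[2,1] = L[2,1]·U[1,1]; matching A forces U[1,1] = 0, which then forces (LU)[2,1] = 0 ≠ -3. A row swap (pivoting) is required.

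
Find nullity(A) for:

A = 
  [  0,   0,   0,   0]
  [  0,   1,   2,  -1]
nullity(A) = 3

Row reduce:
Swap R1 ↔ R2
REF = 
  [  0,   1,   2,  -1]
  [  0,   0,   0,   0]
Pivot columns: 2 → 1 pivot.
rank(A) = 1, so nullity(A) = 4 - 1 = 3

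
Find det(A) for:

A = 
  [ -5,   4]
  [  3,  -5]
For a 2×2 matrix, det = ad - bc = (-5)(-5) - (4)(3) = 13

det(A) = 13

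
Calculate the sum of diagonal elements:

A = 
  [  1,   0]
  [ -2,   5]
6

tr(A) = 1 + 5 = 6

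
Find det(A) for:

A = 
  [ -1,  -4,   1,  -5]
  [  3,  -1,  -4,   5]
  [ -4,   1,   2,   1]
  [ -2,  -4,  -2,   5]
-69

Cofactor expansion along row 1: det(A) = a₁₁M₁₁ - a₁₂M₁₂ + a₁₃M₁₃ - a₁₄M₁₄

M₁₁ = det[[-1, -4, 5]; [1, 2, 1]; [-4, -2, 5]]
  = (-1)·((2)(5) - (1)(-2)) - (-4)·((1)(5) - (1)(-4)) + (5)·((1)(-2) - (2)(-4))
  = (-1)(12) - (-4)(9) + (5)(6)
  = 54
M₁₂ = det[[3, -4, 5]; [-4, 2, 1]; [-2, -2, 5]]
  = (3)·((2)(5) - (1)(-2)) - (-4)·((-4)(5) - (1)(-2)) + (5)·((-4)(-2) - (2)(-2))
  = (3)(12) - (-4)(-18) + (5)(12)
  = 24
M₁₃ = det[[3, -1, 5]; [-4, 1, 1]; [-2, -4, 5]]
  = (3)·((1)(5) - (1)(-4)) - (-1)·((-4)(5) - (1)(-2)) + (5)·((-4)(-4) - (1)(-2))
  = (3)(9) - (-1)(-18) + (5)(18)
  = 99
M₁₄ = det[[3, -1, -4]; [-4, 1, 2]; [-2, -4, -2]]
  = (3)·((1)(-2) - (2)(-4)) - (-1)·((-4)(-2) - (2)(-2)) + (-4)·((-4)(-4) - (1)(-2))
  = (3)(6) - (-1)(12) + (-4)(18)
  = -42

det(A) = (-1)(54) - (-4)(24) + (1)(99) - (-5)(-42) = -69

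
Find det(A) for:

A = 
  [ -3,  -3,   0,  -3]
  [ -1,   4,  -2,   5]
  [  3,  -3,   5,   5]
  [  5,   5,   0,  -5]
Cofactor expansion along row 1: det(A) = a₁₁M₁₁ - a₁₂M₁₂ + a₁₃M₁₃ - a₁₄M₁₄

M₁₁ = det[[4, -2, 5]; [-3, 5, 5]; [5, 0, -5]]
  = (4)·((5)(-5) - (5)(0)) - (-2)·((-3)(-5) - (5)(5)) + (5)·((-3)(0) - (5)(5))
  = (4)(-25) - (-2)(-10) + (5)(-25)
  = -245
M₁₂ = det[[-1, -2, 5]; [3, 5, 5]; [5, 0, -5]]
  = (-1)·((5)(-5) - (5)(0)) - (-2)·((3)(-5) - (5)(5)) + (5)·((3)(0) - (5)(5))
  = (-1)(-25) - (-2)(-40) + (5)(-25)
  = -180
M₁₃ = det[[-1, 4, 5]; [3, -3, 5]; [5, 5, -5]]
  = (-1)·((-3)(-5) - (5)(5)) - (4)·((3)(-5) - (5)(5)) + (5)·((3)(5) - (-3)(5))
  = (-1)(-10) - (4)(-40) + (5)(30)
  = 320
M₁₄ = det[[-1, 4, -2]; [3, -3, 5]; [5, 5, 0]]
  = (-1)·((-3)(0) - (5)(5)) - (4)·((3)(0) - (5)(5)) + (-2)·((3)(5) - (-3)(5))
  = (-1)(-25) - (4)(-25) + (-2)(30)
  = 65

det(A) = (-3)(-245) - (-3)(-180) + (0)(320) - (-3)(65) = 390

det(A) = 390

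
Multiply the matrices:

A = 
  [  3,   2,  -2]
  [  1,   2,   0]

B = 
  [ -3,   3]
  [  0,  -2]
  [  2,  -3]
AB = 
  [-13,  11]
  [ -3,  -1]

A is 2×3 and B is 3×2, so AB is 2×2. Each entry is (row of A)·(column of B):
AB[1,1] = (3)(-3) + (2)(0) + (-2)(2) = -13
AB[1,2] = (3)(3) + (2)(-2) + (-2)(-3) = 11
AB[2,1] = (1)(-3) + (2)(0) + (0)(2) = -3
AB[2,2] = (1)(3) + (2)(-2) + (0)(-3) = -1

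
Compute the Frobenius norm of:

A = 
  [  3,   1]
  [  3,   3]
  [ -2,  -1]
||A||_F = 5.745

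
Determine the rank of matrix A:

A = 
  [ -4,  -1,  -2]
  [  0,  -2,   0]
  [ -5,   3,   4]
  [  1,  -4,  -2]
Row reduce:
R3 → R3 - (5/4)·R1
R4 → R4 + (1/4)·R1
R3 → R3 + (17/8)·R2
R4 → R4 - (17/8)·R2
R4 → R4 + (5/13)·R3
REF = 
  [  -4,   -1,   -2]
  [   0,   -2,    0]
  [   0,    0, 13/2]
  [   0,    0,    0]
Pivot columns: 1, 2, 3 → 3 pivots.

rank(A) = 3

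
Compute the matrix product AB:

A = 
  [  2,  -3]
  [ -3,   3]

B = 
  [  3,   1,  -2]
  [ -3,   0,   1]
AB = 
  [ 15,   2,  -7]
  [-18,  -3,   9]

A is 2×2 and B is 2×3, so AB is 2×3. Each entry is (row of A)·(column of B):
AB[1,1] = (2)(3) + (-3)(-3) = 15
AB[1,2] = (2)(1) + (-3)(0) = 2
AB[1,3] = (2)(-2) + (-3)(1) = -7
AB[2,1] = (-3)(3) + (3)(-3) = -18
AB[2,2] = (-3)(1) + (3)(0) = -3
AB[2,3] = (-3)(-2) + (3)(1) = 9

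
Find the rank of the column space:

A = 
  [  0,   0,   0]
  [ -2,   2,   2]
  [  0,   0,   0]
dim(Col(A)) = 1

Row reduce:
Swap R1 ↔ R2
REF = 
  [ -2,   2,   2]
  [  0,   0,   0]
  [  0,   0,   0]
Pivot columns: 1 → 1 pivot.
dim(Col(A)) = number of pivot columns = 1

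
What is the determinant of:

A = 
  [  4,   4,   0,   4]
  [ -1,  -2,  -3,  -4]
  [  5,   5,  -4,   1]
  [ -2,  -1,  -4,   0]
Cofactor expansion along row 1: det(A) = a₁₁M₁₁ - a₁₂M₁₂ + a₁₃M₁₃ - a₁₄M₁₄

M₁₁ = det[[-2, -3, -4]; [5, -4, 1]; [-1, -4, 0]]
  = (-2)·((-4)(0) - (1)(-4)) - (-3)·((5)(0) - (1)(-1)) + (-4)·((5)(-4) - (-4)(-1))
  = (-2)(4) - (-3)(1) + (-4)(-24)
  = 91
M₁₂ = det[[-1, -3, -4]; [5, -4, 1]; [-2, -4, 0]]
  = (-1)·((-4)(0) - (1)(-4)) - (-3)·((5)(0) - (1)(-2)) + (-4)·((5)(-4) - (-4)(-2))
  = (-1)(4) - (-3)(2) + (-4)(-28)
  = 114
M₁₃ = det[[-1, -2, -4]; [5, 5, 1]; [-2, -1, 0]]
  = (-1)·((5)(0) - (1)(-1)) - (-2)·((5)(0) - (1)(-2)) + (-4)·((5)(-1) - (5)(-2))
  = (-1)(1) - (-2)(2) + (-4)(5)
  = -17
M₁₄ = det[[-1, -2, -3]; [5, 5, -4]; [-2, -1, -4]]
  = (-1)·((5)(-4) - (-4)(-1)) - (-2)·((5)(-4) - (-4)(-2)) + (-3)·((5)(-1) - (5)(-2))
  = (-1)(-24) - (-2)(-28) + (-3)(5)
  = -47

det(A) = (4)(91) - (4)(114) + (0)(-17) - (4)(-47) = 96

det(A) = 96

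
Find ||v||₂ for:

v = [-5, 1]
5.099

||v||₂ = √((-5)² + (1)²) = √26 = 5.099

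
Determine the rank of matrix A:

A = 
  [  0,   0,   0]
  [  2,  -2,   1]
Row reduce:
Swap R1 ↔ R2
REF = 
  [  2,  -2,   1]
  [  0,   0,   0]
Pivot columns: 1 → 1 pivot.

rank(A) = 1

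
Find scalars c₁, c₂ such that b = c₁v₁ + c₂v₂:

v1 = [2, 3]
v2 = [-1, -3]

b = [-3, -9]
c1 = 0, c2 = 3

b = 0·v1 + 3·v2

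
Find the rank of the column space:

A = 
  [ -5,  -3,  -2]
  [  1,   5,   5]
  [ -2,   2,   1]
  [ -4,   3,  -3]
dim(Col(A)) = 3

Row reduce:
R2 → R2 + (1/5)·R1
R3 → R3 - (2/5)·R1
R4 → R4 - (4/5)·R1
R3 → R3 - (8/11)·R2
R4 → R4 - (27/22)·R2
R4 → R4 - (155/34)·R3
REF = 
  [    -5,     -3,     -2]
  [     0,   22/5,   23/5]
  [     0,      0, -17/11]
  [     0,      0,      0]
Pivot columns: 1, 2, 3 → 3 pivots.
dim(Col(A)) = number of pivot columns = 3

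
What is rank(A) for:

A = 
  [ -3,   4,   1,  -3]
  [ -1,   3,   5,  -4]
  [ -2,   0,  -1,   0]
Row reduce:
R2 → R2 - (1/3)·R1
R3 → R3 - (2/3)·R1
R3 → R3 + (8/5)·R2
REF = 
  [   -3,     4,     1,    -3]
  [    0,   5/3,  14/3,    -3]
  [    0,     0,  29/5, -14/5]
Pivot columns: 1, 2, 3 → 3 pivots.

rank(A) = 3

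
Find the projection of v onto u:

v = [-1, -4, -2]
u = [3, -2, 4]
v·u = (-1)(3) + (-4)(-2) + (-2)(4) = -3
u·u = (3)² + (-2)² + (4)² = 29
proj_u(v) = (v·u / u·u) × u = (-3/29) × u

proj_u(v) = [-9/29, 6/29, -12/29]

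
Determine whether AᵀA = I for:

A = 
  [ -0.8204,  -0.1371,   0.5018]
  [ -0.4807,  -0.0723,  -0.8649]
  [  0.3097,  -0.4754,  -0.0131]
No

AᵀA = 
  [  1,   0,   0]
  [  0,   0.2500,   0]
  [  0,   0,   1]
≠ I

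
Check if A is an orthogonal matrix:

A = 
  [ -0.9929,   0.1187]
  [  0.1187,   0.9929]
Yes

AᵀA = 
  [  0.9999,   0]
  [  0,   0.9999]
≈ I (equal to I up to the 4-dp rounding of the entries)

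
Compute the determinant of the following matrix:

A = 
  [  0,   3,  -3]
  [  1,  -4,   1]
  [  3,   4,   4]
Cofactor expansion along row 1:
det(A) = (0)·((-4)(4) - (1)(4)) - (3)·((1)(4) - (1)(3)) + (-3)·((1)(4) - (-4)(3))
  = (0)(-20) - (3)(1) + (-3)(16)
  = -51

det(A) = -51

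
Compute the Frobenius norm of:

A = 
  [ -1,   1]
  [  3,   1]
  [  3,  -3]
||A||_F = 5.477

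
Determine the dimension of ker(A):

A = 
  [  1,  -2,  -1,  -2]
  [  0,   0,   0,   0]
nullity(A) = 3

Row reduce:
(no row operations needed)
REF = 
  [  1,  -2,  -1,  -2]
  [  0,   0,   0,   0]
Pivot columns: 1 → 1 pivot.
rank(A) = 1, so nullity(A) = 4 - 1 = 3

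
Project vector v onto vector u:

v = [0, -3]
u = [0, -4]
v·u = (0)(0) + (-3)(-4) = 12
u·u = (0)² + (-4)² = 16
proj_u(v) = (v·u / u·u) × u = (12/16) × u = (3/4) × u

proj_u(v) = [0, -3]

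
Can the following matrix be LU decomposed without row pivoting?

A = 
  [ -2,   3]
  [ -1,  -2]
Yes.
A[1,1] = -2 ≠ 0, so Gaussian elimination proceeds without a row swap: multiplier ℓ₂₁ = (-1)/(-2) = 1/2, and U[2,2] = -2 - (1/2)(3) = -7/2.
L = 
  [  1,   0]
  [1/2,   1]
U = 
  [  -2,    3]
  [   0, -7/2]
Check row 2 of LU: [(1/2)(-2), (1/2)(3) + (-7/2)] = [-1, -2] = row 2 of A ✓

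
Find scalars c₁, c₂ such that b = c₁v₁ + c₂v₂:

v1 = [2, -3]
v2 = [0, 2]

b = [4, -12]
c1 = 2, c2 = -3

b = 2·v1 + -3·v2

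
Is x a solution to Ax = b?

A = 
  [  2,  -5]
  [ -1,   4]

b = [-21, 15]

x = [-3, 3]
Yes

Ax = [-21, 15] = b ✓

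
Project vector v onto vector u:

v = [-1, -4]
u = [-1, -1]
proj_u(v) = [-5/2, -5/2]

v·u = (-1)(-1) + (-4)(-1) = 5
u·u = (-1)² + (-1)² = 2
proj_u(v) = (v·u / u·u) × u = (5/2) × u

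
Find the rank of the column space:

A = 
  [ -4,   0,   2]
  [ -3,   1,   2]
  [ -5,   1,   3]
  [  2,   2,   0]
dim(Col(A)) = 2

Row reduce:
R2 → R2 - (3/4)·R1
R3 → R3 - (5/4)·R1
R4 → R4 + (1/2)·R1
R3 → R3 - (1)·R2
R4 → R4 - (2)·R2
REF = 
  [ -4,   0,   2]
  [  0,   1, 1/2]
  [  0,   0,   0]
  [  0,   0,   0]
Pivot columns: 1, 2 → 2 pivots.
dim(Col(A)) = number of pivot columns = 2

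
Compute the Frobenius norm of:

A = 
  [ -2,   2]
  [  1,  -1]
||A||_F = 3.162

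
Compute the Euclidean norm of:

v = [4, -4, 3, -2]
6.708

||v||₂ = √((4)² + (-4)² + (3)² + (-2)²) = √45 = 6.708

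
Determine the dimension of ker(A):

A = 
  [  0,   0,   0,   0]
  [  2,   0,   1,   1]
nullity(A) = 3

Row reduce:
Swap R1 ↔ R2
REF = 
  [  2,   0,   1,   1]
  [  0,   0,   0,   0]
Pivot columns: 1 → 1 pivot.
rank(A) = 1, so nullity(A) = 4 - 1 = 3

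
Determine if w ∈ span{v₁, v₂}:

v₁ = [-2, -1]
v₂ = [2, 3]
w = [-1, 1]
Yes

Form the augmented matrix and row-reduce:
[v₁|v₂|w] = 
  [ -2,   2,  -1]
  [ -1,   3,   1]
R2 → R2 - (1/2)·R1
REF = 
  [ -2,   2,  -1]
  [  0,   2, 3/2]

No row of the form [0 0 | nonzero], so the system is consistent. Back-substitution gives c₁ = 5/4, c₂ = 3/4: w = (5/4)·v₁ + (3/4)·v₂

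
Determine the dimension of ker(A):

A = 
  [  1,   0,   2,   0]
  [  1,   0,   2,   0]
nullity(A) = 3

Row reduce:
R2 → R2 - (1)·R1
REF = 
  [  1,   0,   2,   0]
  [  0,   0,   0,   0]
Pivot columns: 1 → 1 pivot.
rank(A) = 1, so nullity(A) = 4 - 1 = 3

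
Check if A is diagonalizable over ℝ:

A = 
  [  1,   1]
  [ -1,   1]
No

tr(A) = 2, det(A) = 2
Characteristic polynomial: λ² - tr(A)λ + det(A) = λ² - 2λ + 2
λ² - 2λ + 2 = 0  ⇒  λ = (2 ± √((-2)² - 4·(2)))/2 = (2 ± √(-4))/2
  = 1 + i,  1 - i
Eigenvalues: 1 + i, 1 - i  (≈ 1 + 1i, 1 - 1i)
Has complex eigenvalues (not diagonalizable over ℝ).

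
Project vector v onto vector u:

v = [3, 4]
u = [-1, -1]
proj_u(v) = [7/2, 7/2]

v·u = (3)(-1) + (4)(-1) = -7
u·u = (-1)² + (-1)² = 2
proj_u(v) = (v·u / u·u) × u = (-7/2) × u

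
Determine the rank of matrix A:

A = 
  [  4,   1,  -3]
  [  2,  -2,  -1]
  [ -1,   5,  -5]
Row reduce:
R2 → R2 - (1/2)·R1
R3 → R3 + (1/4)·R1
R3 → R3 + (21/10)·R2
REF = 
  [     4,      1,     -3]
  [     0,   -5/2,    1/2]
  [     0,      0, -47/10]
Pivot columns: 1, 2, 3 → 3 pivots.

rank(A) = 3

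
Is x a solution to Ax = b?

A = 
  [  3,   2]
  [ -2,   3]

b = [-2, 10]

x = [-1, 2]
No

Ax = [1, 8] ≠ b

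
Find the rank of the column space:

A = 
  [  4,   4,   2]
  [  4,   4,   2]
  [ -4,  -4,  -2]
dim(Col(A)) = 1

Row reduce:
R2 → R2 - (1)·R1
R3 → R3 + (1)·R1
REF = 
  [  4,   4,   2]
  [  0,   0,   0]
  [  0,   0,   0]
Pivot columns: 1 → 1 pivot.
dim(Col(A)) = number of pivot columns = 1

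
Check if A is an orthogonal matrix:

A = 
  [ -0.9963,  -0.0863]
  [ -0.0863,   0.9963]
Yes

AᵀA = 
  [  1.0001,   0]
  [  0,   1.0001]
≈ I (equal to I up to the 4-dp rounding of the entries)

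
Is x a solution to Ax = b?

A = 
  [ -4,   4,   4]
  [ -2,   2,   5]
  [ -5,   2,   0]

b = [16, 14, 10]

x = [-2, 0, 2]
Yes

Ax = [16, 14, 10] = b ✓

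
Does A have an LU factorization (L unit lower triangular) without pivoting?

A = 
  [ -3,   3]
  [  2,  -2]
Yes.
A[1,1] = -3 ≠ 0, so Gaussian elimination proceeds without a row swap: multiplier ℓ₂₁ = (2)/(-3) = -2/3, and U[2,2] = -2 - (-2/3)(3) = 0.
L = 
  [   1,    0]
  [-2/3,    1]
U = 
  [ -3,   3]
  [  0,   0]
Check row 2 of LU: [(-2/3)(-3), (-2/3)(3) + 0] = [2, -2] = row 2 of A ✓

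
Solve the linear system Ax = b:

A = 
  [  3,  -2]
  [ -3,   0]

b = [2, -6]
Row reduce the augmented matrix [A|b]:
R2 → R2 + (1)·R1
REF = 
  [  3,  -2,   2]
  [  0,  -2,  -4]

Back-substitution:
x₂ = (-4) / (-2) = 2
x₁ = (2 - (-2)(2)) / 3 = 2

x = [2, 2]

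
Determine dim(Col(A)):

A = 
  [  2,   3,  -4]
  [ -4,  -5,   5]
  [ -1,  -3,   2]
dim(Col(A)) = 3

Row reduce:
R2 → R2 + (2)·R1
R3 → R3 + (1/2)·R1
R3 → R3 + (3/2)·R2
REF = 
  [   2,    3,   -4]
  [   0,    1,   -3]
  [   0,    0, -9/2]
Pivot columns: 1, 2, 3 → 3 pivots.
dim(Col(A)) = number of pivot columns = 3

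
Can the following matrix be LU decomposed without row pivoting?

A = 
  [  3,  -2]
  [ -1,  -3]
Yes.
A[1,1] = 3 ≠ 0, so Gaussian elimination proceeds without a row swap: multiplier ℓ₂₁ = (-1)/(3) = -1/3, and U[2,2] = -3 - (-1/3)(-2) = -11/3.
L = 
  [   1,    0]
  [-1/3,    1]
U = 
  [    3,    -2]
  [    0, -11/3]
Check row 2 of LU: [(-1/3)(3), (-1/3)(-2) + (-11/3)] = [-1, -3] = row 2 of A ✓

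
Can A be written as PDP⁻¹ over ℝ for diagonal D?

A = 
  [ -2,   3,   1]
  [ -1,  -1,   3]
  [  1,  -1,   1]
No

Characteristic polynomial: det(λI - A) = λ³ + 2λ² + 4λ - 10
By the rational root theorem any rational root is an integer dividing 10; none of those is a root, so p(λ) has no rational roots and hence (being an irreducible cubic) no repeated roots.
Discriminant of the cubic: Δ = -4012
Δ < 0 ⇒ one real eigenvalue and a complex-conjugate pair: λ ≈ -1.622 + 2.325i, -1.622 - 2.325i, 1.244
Has complex eigenvalues (not diagonalizable over ℝ).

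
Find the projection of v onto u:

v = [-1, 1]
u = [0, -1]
proj_u(v) = [0, 1]

v·u = (-1)(0) + (1)(-1) = -1
u·u = (0)² + (-1)² = 1
proj_u(v) = (v·u / u·u) × u = (-1/1) × u = (-1) × u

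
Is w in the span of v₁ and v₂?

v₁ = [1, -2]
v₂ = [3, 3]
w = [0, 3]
Yes

Form the augmented matrix and row-reduce:
[v₁|v₂|w] = 
  [  1,   3,   0]
  [ -2,   3,   3]
R2 → R2 + (2)·R1
REF = 
  [  1,   3,   0]
  [  0,   9,   3]

No row of the form [0 0 | nonzero], so the system is consistent. Back-substitution gives c₁ = -1, c₂ = 1/3: w = (-1)·v₁ + (1/3)·v₂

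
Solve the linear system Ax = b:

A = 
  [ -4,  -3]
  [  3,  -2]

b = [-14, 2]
Row reduce the augmented matrix [A|b]:
R2 → R2 + (3/4)·R1
REF = 
  [   -4,    -3,   -14]
  [    0, -17/4, -17/2]

Back-substitution:
x₂ = (-17/2) / (-17/4) = 2
x₁ = (-14 - (-3)(2)) / (-4) = 2

x = [2, 2]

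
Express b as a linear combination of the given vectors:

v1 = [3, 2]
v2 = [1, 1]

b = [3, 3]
c1 = 0, c2 = 3

b = 0·v1 + 3·v2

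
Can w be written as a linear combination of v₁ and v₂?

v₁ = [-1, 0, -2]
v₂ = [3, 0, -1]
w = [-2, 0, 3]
Yes

Form the augmented matrix and row-reduce:
[v₁|v₂|w] = 
  [ -1,   3,  -2]
  [  0,   0,   0]
  [ -2,  -1,   3]
R3 → R3 - (2)·R1
Swap R2 ↔ R3
REF = 
  [ -1,   3,  -2]
  [  0,  -7,   7]
  [  0,   0,   0]

No row of the form [0 0 | nonzero], so the system is consistent. Back-substitution gives c₁ = -1, c₂ = -1: w = (-1)·v₁ + (-1)·v₂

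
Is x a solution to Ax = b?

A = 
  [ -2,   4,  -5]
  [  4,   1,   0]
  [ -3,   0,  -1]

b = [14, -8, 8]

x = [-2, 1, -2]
No

Ax = [18, -7, 8] ≠ b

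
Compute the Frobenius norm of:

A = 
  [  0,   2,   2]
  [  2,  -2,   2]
||A||_F = 4.472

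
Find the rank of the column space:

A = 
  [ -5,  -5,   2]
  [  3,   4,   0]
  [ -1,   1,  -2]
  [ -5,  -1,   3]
Row reduce:
R2 → R2 + (3/5)·R1
R3 → R3 - (1/5)·R1
R4 → R4 - (1)·R1
R3 → R3 - (2)·R2
R4 → R4 - (4)·R2
R4 → R4 - (19/24)·R3
REF = 
  [   -5,    -5,     2]
  [    0,     1,   6/5]
  [    0,     0, -24/5]
  [    0,     0,     0]
Pivot columns: 1, 2, 3 → 3 pivots.
dim(Col(A)) = number of pivot columns = 3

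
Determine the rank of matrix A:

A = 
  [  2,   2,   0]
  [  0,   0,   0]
rank(A) = 1

Row reduce:
(no row operations needed)
REF = 
  [  2,   2,   0]
  [  0,   0,   0]
Pivot columns: 1 → 1 pivot.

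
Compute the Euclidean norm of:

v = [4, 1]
4.123

||v||₂ = √((4)² + (1)²) = √17 = 4.123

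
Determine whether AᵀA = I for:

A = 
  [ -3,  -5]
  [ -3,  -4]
No

AᵀA = 
  [ 18,  27]
  [ 27,  41]
≠ I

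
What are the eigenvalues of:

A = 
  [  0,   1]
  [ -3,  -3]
tr(A) = -3, det(A) = 3
Characteristic polynomial: λ² - tr(A)λ + det(A) = λ² + 3λ + 3
λ² + 3λ + 3 = 0  ⇒  λ = (-3 ± √((3)² - 4·(3)))/2 = (-3 ± √(-3))/2
  = (-3 + i√3)/2,  (-3 - i√3)/2

λ = (-3 + i√3)/2, (-3 - i√3)/2  (≈ -1.5 + 0.866i, -1.5 - 0.866i)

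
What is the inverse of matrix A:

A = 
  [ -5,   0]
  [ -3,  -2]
det(A) = (-5)(-2) - (0)(-3) = 10
For a 2×2 matrix, A⁻¹ = (1/det(A)) · [[d, -b], [-c, a]]
    = (1/10) · [[-2, 0], [3, -5]]

A⁻¹ = 
  [-1/5,    0]
  [3/10, -1/2]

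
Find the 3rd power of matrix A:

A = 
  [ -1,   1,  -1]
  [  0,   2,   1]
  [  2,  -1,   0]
A^3 = 
  [  5,   1,   3]
  [  2,   6,   1]
  [ -4,   1,   2]

A² = A·A:
A²[1,1] = (-1)(-1) + (1)(0) + (-1)(2) = -1
A²[1,2] = (-1)(1) + (1)(2) + (-1)(-1) = 2
A²[1,3] = (-1)(-1) + (1)(1) + (-1)(0) = 2
A²[2,1] = (0)(-1) + (2)(0) + (1)(2) = 2
A²[2,2] = (0)(1) + (2)(2) + (1)(-1) = 3
A²[2,3] = (0)(-1) + (2)(1) + (1)(0) = 2
A²[3,1] = (2)(-1) + (-1)(0) + (0)(2) = -2
A²[3,2] = (2)(1) + (-1)(2) + (0)(-1) = 0
A²[3,3] = (2)(-1) + (-1)(1) + (0)(0) = -3
A² = 
  [ -1,   2,   2]
  [  2,   3,   2]
  [ -2,   0,  -3]

A^3 = A^2·A:
A^3[1,1] = (-1)(-1) + (2)(0) + (2)(2) = 5
A^3[1,2] = (-1)(1) + (2)(2) + (2)(-1) = 1
A^3[1,3] = (-1)(-1) + (2)(1) + (2)(0) = 3
A^3[2,1] = (2)(-1) + (3)(0) + (2)(2) = 2
A^3[2,2] = (2)(1) + (3)(2) + (2)(-1) = 6
A^3[2,3] = (2)(-1) + (3)(1) + (2)(0) = 1
A^3[3,1] = (-2)(-1) + (0)(0) + (-3)(2) = -4
A^3[3,2] = (-2)(1) + (0)(2) + (-3)(-1) = 1
A^3[3,3] = (-2)(-1) + (0)(1) + (-3)(0) = 2
A^3 = 
  [  5,   1,   3]
  [  2,   6,   1]
  [ -4,   1,   2]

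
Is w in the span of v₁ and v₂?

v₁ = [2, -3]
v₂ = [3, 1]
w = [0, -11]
Yes

Form the augmented matrix and row-reduce:
[v₁|v₂|w] = 
  [  2,   3,   0]
  [ -3,   1, -11]
R2 → R2 + (3/2)·R1
REF = 
  [   2,    3,    0]
  [   0, 11/2,  -11]

No row of the form [0 0 | nonzero], so the system is consistent. Back-substitution gives c₁ = 3, c₂ = -2: w = (3)·v₁ + (-2)·v₂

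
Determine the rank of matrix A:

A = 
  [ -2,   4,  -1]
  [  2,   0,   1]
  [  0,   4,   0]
rank(A) = 2

Row reduce:
R2 → R2 + (1)·R1
R3 → R3 - (1)·R2
REF = 
  [ -2,   4,  -1]
  [  0,   4,   0]
  [  0,   0,   0]
Pivot columns: 1, 2 → 2 pivots.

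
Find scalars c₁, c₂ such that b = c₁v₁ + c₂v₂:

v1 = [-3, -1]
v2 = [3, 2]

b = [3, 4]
c1 = 2, c2 = 3

b = 2·v1 + 3·v2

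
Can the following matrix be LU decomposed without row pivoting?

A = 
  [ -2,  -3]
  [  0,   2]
Yes.
A[1,1] = -2 ≠ 0, so Gaussian elimination proceeds without a row swap: multiplier ℓ₂₁ = (0)/(-2) = 0, and U[2,2] = 2 - (0)(-3) = 2.
L = 
  [  1,   0]
  [  0,   1]
U = 
  [ -2,  -3]
  [  0,   2]
Check row 2 of LU: [(0)(-2), (0)(-3) + 2] = [0, 2] = row 2 of A ✓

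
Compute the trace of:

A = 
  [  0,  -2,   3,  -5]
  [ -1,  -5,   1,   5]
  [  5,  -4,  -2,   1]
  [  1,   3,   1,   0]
-7

tr(A) = 0 + -5 + -2 + 0 = -7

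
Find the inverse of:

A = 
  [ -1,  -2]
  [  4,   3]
det(A) = (-1)(3) - (-2)(4) = 5
For a 2×2 matrix, A⁻¹ = (1/det(A)) · [[d, -b], [-c, a]]
    = (1/5) · [[3, 2], [-4, -1]]

A⁻¹ = 
  [ 3/5,  2/5]
  [-4/5, -1/5]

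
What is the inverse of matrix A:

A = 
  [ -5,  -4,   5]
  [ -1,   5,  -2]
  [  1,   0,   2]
det(A) = (-5)·((5)(2) - (-2)(0)) - (-4)·((-1)(2) - (-2)(1)) + (5)·((-1)(0) - (5)(1))
  = (-5)(10) - (-4)(0) + (5)(-5)
  = -75
det(A) = -75 ≠ 0, so A is invertible.

Cofactors Cᵢⱼ = (-1)ⁱ⁺ʲ·Mᵢⱼ:
C = 
  [ 10,   0,  -5]
  [  8, -15,  -4]
  [-17, -15, -29]

adj(A) = Cᵀ:
adj(A) = 
  [ 10,   8, -17]
  [  0, -15, -15]
  [ -5,  -4, -29]

A⁻¹ = (-1/75) · adj(A):
A⁻¹ = 
  [-2/15, -8/75, 17/75]
  [    0,   1/5,   1/5]
  [ 1/15,  4/75, 29/75]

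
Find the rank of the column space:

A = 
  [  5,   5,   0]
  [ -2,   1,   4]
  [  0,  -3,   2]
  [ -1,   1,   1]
dim(Col(A)) = 3

Row reduce:
R2 → R2 + (2/5)·R1
R4 → R4 + (1/5)·R1
R3 → R3 + (1)·R2
R4 → R4 - (2/3)·R2
R4 → R4 + (5/18)·R3
REF = 
  [  5,   5,   0]
  [  0,   3,   4]
  [  0,   0,   6]
  [  0,   0,   0]
Pivot columns: 1, 2, 3 → 3 pivots.
dim(Col(A)) = number of pivot columns = 3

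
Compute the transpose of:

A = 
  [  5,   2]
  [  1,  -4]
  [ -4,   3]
Aᵀ = 
  [  5,   1,  -4]
  [  2,  -4,   3]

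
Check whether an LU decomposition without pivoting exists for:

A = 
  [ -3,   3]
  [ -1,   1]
Yes.
A[1,1] = -3 ≠ 0, so Gaussian elimination proceeds without a row swap: multiplier ℓ₂₁ = (-1)/(-3) = 1/3, and U[2,2] = 1 - (1/3)(3) = 0.
L = 
  [  1,   0]
  [1/3,   1]
U = 
  [ -3,   3]
  [  0,   0]
Check row 2 of LU: [(1/3)(-3), (1/3)(3) + 0] = [-1, 1] = row 2 of A ✓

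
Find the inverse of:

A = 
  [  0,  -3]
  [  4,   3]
det(A) = (0)(3) - (-3)(4) = 12
For a 2×2 matrix, A⁻¹ = (1/det(A)) · [[d, -b], [-c, a]]
    = (1/12) · [[3, 3], [-4, 0]]

A⁻¹ = 
  [ 1/4,  1/4]
  [-1/3,    0]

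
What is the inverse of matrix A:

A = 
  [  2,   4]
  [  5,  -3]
det(A) = (2)(-3) - (4)(5) = -26
For a 2×2 matrix, A⁻¹ = (1/det(A)) · [[d, -b], [-c, a]]
    = (-1/26) · [[-3, -4], [-5, 2]]

A⁻¹ = 
  [ 3/26,  2/13]
  [ 5/26, -1/13]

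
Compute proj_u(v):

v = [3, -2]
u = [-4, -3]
v·u = (3)(-4) + (-2)(-3) = -6
u·u = (-4)² + (-3)² = 25
proj_u(v) = (v·u / u·u) × u = (-6/25) × u

proj_u(v) = [24/25, 18/25]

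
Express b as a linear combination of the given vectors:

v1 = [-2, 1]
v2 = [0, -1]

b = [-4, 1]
c1 = 2, c2 = 1

b = 2·v1 + 1·v2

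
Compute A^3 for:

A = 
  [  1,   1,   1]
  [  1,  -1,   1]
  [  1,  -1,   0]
A² = A·A:
A²[1,1] = (1)(1) + (1)(1) + (1)(1) = 3
A²[1,2] = (1)(1) + (1)(-1) + (1)(-1) = -1
A²[1,3] = (1)(1) + (1)(1) + (1)(0) = 2
A²[2,1] = (1)(1) + (-1)(1) + (1)(1) = 1
A²[2,2] = (1)(1) + (-1)(-1) + (1)(-1) = 1
A²[2,3] = (1)(1) + (-1)(1) + (1)(0) = 0
A²[3,1] = (1)(1) + (-1)(1) + (0)(1) = 0
A²[3,2] = (1)(1) + (-1)(-1) + (0)(-1) = 2
A²[3,3] = (1)(1) + (-1)(1) + (0)(0) = 0
A² = 
  [  3,  -1,   2]
  [  1,   1,   0]
  [  0,   2,   0]

A^3 = A^2·A:
A^3[1,1] = (3)(1) + (-1)(1) + (2)(1) = 4
A^3[1,2] = (3)(1) + (-1)(-1) + (2)(-1) = 2
A^3[1,3] = (3)(1) + (-1)(1) + (2)(0) = 2
A^3[2,1] = (1)(1) + (1)(1) + (0)(1) = 2
A^3[2,2] = (1)(1) + (1)(-1) + (0)(-1) = 0
A^3[2,3] = (1)(1) + (1)(1) + (0)(0) = 2
A^3[3,1] = (0)(1) + (2)(1) + (0)(1) = 2
A^3[3,2] = (0)(1) + (2)(-1) + (0)(-1) = -2
A^3[3,3] = (0)(1) + (2)(1) + (0)(0) = 2
A^3 = 
  [  4,   2,   2]
  [  2,   0,   2]
  [  2,  -2,   2]

Therefore
A^3 = 
  [  4,   2,   2]
  [  2,   0,   2]
  [  2,  -2,   2]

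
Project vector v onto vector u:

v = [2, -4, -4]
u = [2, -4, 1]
v·u = (2)(2) + (-4)(-4) + (-4)(1) = 16
u·u = (2)² + (-4)² + (1)² = 21
proj_u(v) = (v·u / u·u) × u = (16/21) × u

proj_u(v) = [32/21, -64/21, 16/21]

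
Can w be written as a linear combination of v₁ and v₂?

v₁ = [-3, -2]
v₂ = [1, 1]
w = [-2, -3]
Yes

Form the augmented matrix and row-reduce:
[v₁|v₂|w] = 
  [ -3,   1,  -2]
  [ -2,   1,  -3]
R2 → R2 - (2/3)·R1
REF = 
  [  -3,    1,   -2]
  [   0,  1/3, -5/3]

No row of the form [0 0 | nonzero], so the system is consistent. Back-substitution gives c₁ = -1, c₂ = -5: w = (-1)·v₁ + (-5)·v₂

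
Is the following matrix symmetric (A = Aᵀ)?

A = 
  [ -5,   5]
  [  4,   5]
No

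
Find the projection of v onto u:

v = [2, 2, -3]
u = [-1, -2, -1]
proj_u(v) = [1/2, 1, 1/2]

v·u = (2)(-1) + (2)(-2) + (-3)(-1) = -3
u·u = (-1)² + (-2)² + (-1)² = 6
proj_u(v) = (v·u / u·u) × u = (-3/6) × u = (-1/2) × u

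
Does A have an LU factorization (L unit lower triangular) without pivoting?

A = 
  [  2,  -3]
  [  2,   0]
Yes.
A[1,1] = 2 ≠ 0, so Gaussian elimination proceeds without a row swap: multiplier ℓ₂₁ = (2)/(2) = 1, and U[2,2] = 0 - (1)(-3) = 3.
L = 
  [  1,   0]
  [  1,   1]
U = 
  [  2,  -3]
  [  0,   3]
Check row 2 of LU: [(1)(2), (1)(-3) + 3] = [2, 0] = row 2 of A ✓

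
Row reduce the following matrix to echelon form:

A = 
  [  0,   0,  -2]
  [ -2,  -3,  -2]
Row operations:
Swap R1 ↔ R2

Resulting echelon form:
REF = 
  [ -2,  -3,  -2]
  [  0,   0,  -2]

Rank = 2 (number of non-zero pivot rows).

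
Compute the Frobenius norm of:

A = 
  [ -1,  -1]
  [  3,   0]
||A||_F = 3.317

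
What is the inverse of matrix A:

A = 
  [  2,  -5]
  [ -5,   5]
det(A) = (2)(5) - (-5)(-5) = -15
For a 2×2 matrix, A⁻¹ = (1/det(A)) · [[d, -b], [-c, a]]
    = (-1/15) · [[5, 5], [5, 2]]

A⁻¹ = 
  [ -1/3,  -1/3]
  [ -1/3, -2/15]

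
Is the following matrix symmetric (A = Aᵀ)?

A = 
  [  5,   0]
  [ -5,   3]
No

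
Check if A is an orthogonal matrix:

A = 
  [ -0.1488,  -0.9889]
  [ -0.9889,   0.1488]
Yes

AᵀA = 
  [  1.0001,   0]
  [  0,   1.0001]
≈ I (equal to I up to the 4-dp rounding of the entries)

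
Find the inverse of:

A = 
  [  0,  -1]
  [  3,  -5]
det(A) = (0)(-5) - (-1)(3) = 3
For a 2×2 matrix, A⁻¹ = (1/det(A)) · [[d, -b], [-c, a]]
    = (1/3) · [[-5, 1], [-3, 0]]

A⁻¹ = 
  [-5/3,  1/3]
  [  -1,    0]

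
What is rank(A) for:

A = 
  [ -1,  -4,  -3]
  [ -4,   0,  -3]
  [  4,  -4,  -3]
Row reduce:
R2 → R2 - (4)·R1
R3 → R3 + (4)·R1
R3 → R3 + (5/4)·R2
REF = 
  [   -1,    -4,    -3]
  [    0,    16,     9]
  [    0,     0, -15/4]
Pivot columns: 1, 2, 3 → 3 pivots.

rank(A) = 3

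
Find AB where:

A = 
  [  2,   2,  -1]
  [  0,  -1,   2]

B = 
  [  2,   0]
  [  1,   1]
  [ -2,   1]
A is 2×3 and B is 3×2, so AB is 2×2. Each entry is (row of A)·(column of B):
AB[1,1] = (2)(2) + (2)(1) + (-1)(-2) = 8
AB[1,2] = (2)(0) + (2)(1) + (-1)(1) = 1
AB[2,1] = (0)(2) + (-1)(1) + (2)(-2) = -5
AB[2,2] = (0)(0) + (-1)(1) + (2)(1) = 1

AB = 
  [  8,   1]
  [ -5,   1]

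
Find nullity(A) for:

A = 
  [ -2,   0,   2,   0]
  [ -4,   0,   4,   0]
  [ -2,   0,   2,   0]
nullity(A) = 3

Row reduce:
R2 → R2 - (2)·R1
R3 → R3 - (1)·R1
REF = 
  [ -2,   0,   2,   0]
  [  0,   0,   0,   0]
  [  0,   0,   0,   0]
Pivot columns: 1 → 1 pivot.
rank(A) = 1, so nullity(A) = 4 - 1 = 3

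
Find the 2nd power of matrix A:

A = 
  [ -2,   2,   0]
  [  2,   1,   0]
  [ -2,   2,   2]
A² = A·A:
A²[1,1] = (-2)(-2) + (2)(2) + (0)(-2) = 8
A²[1,2] = (-2)(2) + (2)(1) + (0)(2) = -2
A²[1,3] = (-2)(0) + (2)(0) + (0)(2) = 0
A²[2,1] = (2)(-2) + (1)(2) + (0)(-2) = -2
A²[2,2] = (2)(2) + (1)(1) + (0)(2) = 5
A²[2,3] = (2)(0) + (1)(0) + (0)(2) = 0
A²[3,1] = (-2)(-2) + (2)(2) + (2)(-2) = 4
A²[3,2] = (-2)(2) + (2)(1) + (2)(2) = 2
A²[3,3] = (-2)(0) + (2)(0) + (2)(2) = 4
A² = 
  [  8,  -2,   0]
  [ -2,   5,   0]
  [  4,   2,   4]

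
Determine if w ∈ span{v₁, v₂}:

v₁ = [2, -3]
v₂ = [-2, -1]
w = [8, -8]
Yes

Form the augmented matrix and row-reduce:
[v₁|v₂|w] = 
  [  2,  -2,   8]
  [ -3,  -1,  -8]
R2 → R2 + (3/2)·R1
REF = 
  [  2,  -2,   8]
  [  0,  -4,   4]

No row of the form [0 0 | nonzero], so the system is consistent. Back-substitution gives c₁ = 3, c₂ = -1: w = (3)·v₁ + (-1)·v₂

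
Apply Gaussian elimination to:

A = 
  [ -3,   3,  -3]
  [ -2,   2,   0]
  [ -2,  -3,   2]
Row operations:
R2 → R2 - (2/3)·R1
R3 → R3 - (2/3)·R1
Swap R2 ↔ R3

Resulting echelon form:
REF = 
  [ -3,   3,  -3]
  [  0,  -5,   4]
  [  0,   0,   2]

Rank = 3 (number of non-zero pivot rows).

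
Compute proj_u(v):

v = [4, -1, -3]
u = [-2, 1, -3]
v·u = (4)(-2) + (-1)(1) + (-3)(-3) = 0
u·u = (-2)² + (1)² + (-3)² = 14
proj_u(v) = (v·u / u·u) × u = (0/14) × u = (0) × u

proj_u(v) = [0, 0, 0]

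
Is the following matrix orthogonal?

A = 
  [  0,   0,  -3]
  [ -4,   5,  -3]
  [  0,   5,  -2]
No

AᵀA = 
  [ 16, -20,  12]
  [-20,  50, -25]
  [ 12, -25,  22]
≠ I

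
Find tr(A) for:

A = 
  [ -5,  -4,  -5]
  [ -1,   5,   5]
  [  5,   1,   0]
0

tr(A) = -5 + 5 + 0 = 0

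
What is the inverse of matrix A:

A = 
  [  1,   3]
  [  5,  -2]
det(A) = (1)(-2) - (3)(5) = -17
For a 2×2 matrix, A⁻¹ = (1/det(A)) · [[d, -b], [-c, a]]
    = (-1/17) · [[-2, -3], [-5, 1]]

A⁻¹ = 
  [ 2/17,  3/17]
  [ 5/17, -1/17]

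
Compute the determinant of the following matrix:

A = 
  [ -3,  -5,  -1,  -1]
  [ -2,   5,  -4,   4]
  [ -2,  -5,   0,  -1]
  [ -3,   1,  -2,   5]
21

Cofactor expansion along row 1: det(A) = a₁₁M₁₁ - a₁₂M₁₂ + a₁₃M₁₃ - a₁₄M₁₄

M₁₁ = det[[5, -4, 4]; [-5, 0, -1]; [1, -2, 5]]
  = (5)·((0)(5) - (-1)(-2)) - (-4)·((-5)(5) - (-1)(1)) + (4)·((-5)(-2) - (0)(1))
  = (5)(-2) - (-4)(-24) + (4)(10)
  = -66
M₁₂ = det[[-2, -4, 4]; [-2, 0, -1]; [-3, -2, 5]]
  = (-2)·((0)(5) - (-1)(-2)) - (-4)·((-2)(5) - (-1)(-3)) + (4)·((-2)(-2) - (0)(-3))
  = (-2)(-2) - (-4)(-13) + (4)(4)
  = -32
M₁₃ = det[[-2, 5, 4]; [-2, -5, -1]; [-3, 1, 5]]
  = (-2)·((-5)(5) - (-1)(1)) - (5)·((-2)(5) - (-1)(-3)) + (4)·((-2)(1) - (-5)(-3))
  = (-2)(-24) - (5)(-13) + (4)(-17)
  = 45
M₁₄ = det[[-2, 5, -4]; [-2, -5, 0]; [-3, 1, -2]]
  = (-2)·((-5)(-2) - (0)(1)) - (5)·((-2)(-2) - (0)(-3)) + (-4)·((-2)(1) - (-5)(-3))
  = (-2)(10) - (5)(4) + (-4)(-17)
  = 28

det(A) = (-3)(-66) - (-5)(-32) + (-1)(45) - (-1)(28) = 21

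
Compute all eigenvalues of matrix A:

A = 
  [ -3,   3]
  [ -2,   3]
λ = √3, -√3  (≈ 1.732, -1.732)

tr(A) = 0, det(A) = -3
Characteristic polynomial: λ² - tr(A)λ + det(A) = λ² - 3
λ² - 3 = 0  ⇒  λ = (0 ± √((0)² - 4·(-3)))/2 = (0 ± √(12))/2
  = √3,  -√3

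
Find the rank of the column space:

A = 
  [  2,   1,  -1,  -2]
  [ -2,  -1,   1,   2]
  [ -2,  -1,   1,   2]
dim(Col(A)) = 1

Row reduce:
R2 → R2 + (1)·R1
R3 → R3 + (1)·R1
REF = 
  [  2,   1,  -1,  -2]
  [  0,   0,   0,   0]
  [  0,   0,   0,   0]
Pivot columns: 1 → 1 pivot.
dim(Col(A)) = number of pivot columns = 1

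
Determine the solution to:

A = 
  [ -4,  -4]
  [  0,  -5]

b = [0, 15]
Row reduce the augmented matrix [A|b]:
(already in echelon form)
REF = 
  [ -4,  -4,   0]
  [  0,  -5,  15]

Back-substitution:
x₂ = 15 / (-5) = -3
x₁ = (0 - (-4)(-3)) / (-4) = 3

x = [3, -3]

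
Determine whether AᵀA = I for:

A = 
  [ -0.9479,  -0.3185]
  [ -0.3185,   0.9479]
Yes

AᵀA = 
  [  1,   0]
  [  0,   1]
≈ I (equal to I up to the 4-dp rounding of the entries)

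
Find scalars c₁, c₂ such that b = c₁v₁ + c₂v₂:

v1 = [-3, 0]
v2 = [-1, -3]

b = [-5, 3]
c1 = 2, c2 = -1

b = 2·v1 + -1·v2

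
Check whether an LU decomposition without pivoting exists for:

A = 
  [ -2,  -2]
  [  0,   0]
Yes.
A[1,1] = -2 ≠ 0, so Gaussian elimination proceeds without a row swap: multiplier ℓ₂₁ = (0)/(-2) = 0, and U[2,2] = 0 - (0)(-2) = 0.
L = 
  [  1,   0]
  [  0,   1]
U = 
  [ -2,  -2]
  [  0,   0]
Check row 2 of LU: [(0)(-2), (0)(-2) + 0] = [0, 0] = row 2 of A ✓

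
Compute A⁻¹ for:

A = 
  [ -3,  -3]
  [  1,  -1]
det(A) = (-3)(-1) - (-3)(1) = 6
For a 2×2 matrix, A⁻¹ = (1/det(A)) · [[d, -b], [-c, a]]
    = (1/6) · [[-1, 3], [-1, -3]]

A⁻¹ = 
  [-1/6,  1/2]
  [-1/6, -1/2]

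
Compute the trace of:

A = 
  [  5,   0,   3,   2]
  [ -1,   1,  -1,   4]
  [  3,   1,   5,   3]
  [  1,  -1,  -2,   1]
12

tr(A) = 5 + 1 + 5 + 1 = 12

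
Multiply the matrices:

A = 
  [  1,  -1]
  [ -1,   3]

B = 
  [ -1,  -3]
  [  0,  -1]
A is 2×2 and B is 2×2, so AB is 2×2. Each entry is (row of A)·(column of B):
AB[1,1] = (1)(-1) + (-1)(0) = -1
AB[1,2] = (1)(-3) + (-1)(-1) = -2
AB[2,1] = (-1)(-1) + (3)(0) = 1
AB[2,2] = (-1)(-3) + (3)(-1) = 0

AB = 
  [ -1,  -2]
  [  1,   0]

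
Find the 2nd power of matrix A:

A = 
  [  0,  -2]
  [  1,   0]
A² = A·A:
A²[1,1] = (0)(0) + (-2)(1) = -2
A²[1,2] = (0)(-2) + (-2)(0) = 0
A²[2,1] = (1)(0) + (0)(1) = 0
A²[2,2] = (1)(-2) + (0)(0) = -2
A² = 
  [ -2,   0]
  [  0,  -2]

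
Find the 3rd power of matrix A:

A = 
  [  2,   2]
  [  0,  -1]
A^3 = 
  [  8,   6]
  [  0,  -1]

A² = A·A:
A²[1,1] = (2)(2) + (2)(0) = 4
A²[1,2] = (2)(2) + (2)(-1) = 2
A²[2,1] = (0)(2) + (-1)(0) = 0
A²[2,2] = (0)(2) + (-1)(-1) = 1
A² = 
  [  4,   2]
  [  0,   1]

A^3 = A^2·A:
A^3[1,1] = (4)(2) + (2)(0) = 8
A^3[1,2] = (4)(2) + (2)(-1) = 6
A^3[2,1] = (0)(2) + (1)(0) = 0
A^3[2,2] = (0)(2) + (1)(-1) = -1
A^3 = 
  [  8,   6]
  [  0,  -1]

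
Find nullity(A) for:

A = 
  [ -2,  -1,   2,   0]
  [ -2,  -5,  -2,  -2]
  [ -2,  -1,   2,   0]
nullity(A) = 2

Row reduce:
R2 → R2 - (1)·R1
R3 → R3 - (1)·R1
REF = 
  [ -2,  -1,   2,   0]
  [  0,  -4,  -4,  -2]
  [  0,   0,   0,   0]
Pivot columns: 1, 2 → 2 pivots.
rank(A) = 2, so nullity(A) = 4 - 2 = 2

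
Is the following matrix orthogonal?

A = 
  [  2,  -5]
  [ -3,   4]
No

AᵀA = 
  [ 13, -22]
  [-22,  41]
≠ I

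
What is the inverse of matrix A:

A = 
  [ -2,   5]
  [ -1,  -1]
det(A) = (-2)(-1) - (5)(-1) = 7
For a 2×2 matrix, A⁻¹ = (1/det(A)) · [[d, -b], [-c, a]]
    = (1/7) · [[-1, -5], [1, -2]]

A⁻¹ = 
  [-1/7, -5/7]
  [ 1/7, -2/7]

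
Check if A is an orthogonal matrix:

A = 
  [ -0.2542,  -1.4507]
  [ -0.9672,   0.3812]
No

AᵀA = 
  [  1.0001,   0.0001]
  [  0.0001,   2.2498]
≠ I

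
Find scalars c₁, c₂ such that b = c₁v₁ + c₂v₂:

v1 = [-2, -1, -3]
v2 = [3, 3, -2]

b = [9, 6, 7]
c1 = -3, c2 = 1

b = -3·v1 + 1·v2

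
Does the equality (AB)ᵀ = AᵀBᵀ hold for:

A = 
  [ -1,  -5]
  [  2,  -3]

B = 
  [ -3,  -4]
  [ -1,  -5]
No

(AB)ᵀ = 
  [  8,  -3]
  [ 29,   7]

AᵀBᵀ = 
  [ -5,  -9]
  [ 27,  20]

The two matrices differ, so (AB)ᵀ ≠ AᵀBᵀ in general. The correct identity is (AB)ᵀ = BᵀAᵀ.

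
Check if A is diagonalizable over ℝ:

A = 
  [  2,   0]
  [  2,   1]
Yes

tr(A) = 3, det(A) = 2
Characteristic polynomial: λ² - tr(A)λ + det(A) = λ² - 3λ + 2
λ² - 3λ + 2 = (λ - 1)(λ - 2)
Eigenvalues: 2, 1
λ=1: alg. mult. = 1, geom. mult. = 2 - rank(A - (1)I) = 2 - 1 = 1
λ=2: alg. mult. = 1, geom. mult. = 2 - rank(A - (2)I) = 2 - 1 = 1
Sum of geometric multiplicities equals n, so A has n independent eigenvectors.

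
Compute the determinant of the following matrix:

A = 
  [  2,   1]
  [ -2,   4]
10

For a 2×2 matrix, det = ad - bc = (2)(4) - (1)(-2) = 10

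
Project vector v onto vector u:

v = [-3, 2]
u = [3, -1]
v·u = (-3)(3) + (2)(-1) = -11
u·u = (3)² + (-1)² = 10
proj_u(v) = (v·u / u·u) × u = (-11/10) × u

proj_u(v) = [-33/10, 11/10]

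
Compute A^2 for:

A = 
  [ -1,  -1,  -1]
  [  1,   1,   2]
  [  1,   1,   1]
A² = A·A:
A²[1,1] = (-1)(-1) + (-1)(1) + (-1)(1) = -1
A²[1,2] = (-1)(-1) + (-1)(1) + (-1)(1) = -1
A²[1,3] = (-1)(-1) + (-1)(2) + (-1)(1) = -2
A²[2,1] = (1)(-1) + (1)(1) + (2)(1) = 2
A²[2,2] = (1)(-1) + (1)(1) + (2)(1) = 2
A²[2,3] = (1)(-1) + (1)(2) + (2)(1) = 3
A²[3,1] = (1)(-1) + (1)(1) + (1)(1) = 1
A²[3,2] = (1)(-1) + (1)(1) + (1)(1) = 1
A²[3,3] = (1)(-1) + (1)(2) + (1)(1) = 2
A² = 
  [ -1,  -1,  -2]
  [  2,   2,   3]
  [  1,   1,   2]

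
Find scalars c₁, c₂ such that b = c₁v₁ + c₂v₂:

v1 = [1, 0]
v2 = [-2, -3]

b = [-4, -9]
c1 = 2, c2 = 3

b = 2·v1 + 3·v2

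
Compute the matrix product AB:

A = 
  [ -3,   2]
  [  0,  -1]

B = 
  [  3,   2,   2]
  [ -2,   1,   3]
A is 2×2 and B is 2×3, so AB is 2×3. Each entry is (row of A)·(column of B):
AB[1,1] = (-3)(3) + (2)(-2) = -13
AB[1,2] = (-3)(2) + (2)(1) = -4
AB[1,3] = (-3)(2) + (2)(3) = 0
AB[2,1] = (0)(3) + (-1)(-2) = 2
AB[2,2] = (0)(2) + (-1)(1) = -1
AB[2,3] = (0)(2) + (-1)(3) = -3

AB = 
  [-13,  -4,   0]
  [  2,  -1,  -3]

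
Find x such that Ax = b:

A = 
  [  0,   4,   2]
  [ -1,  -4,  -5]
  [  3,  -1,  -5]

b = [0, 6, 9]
Row reduce the augmented matrix [A|b]:
Swap R1 ↔ R2
R3 → R3 + (3)·R1
R3 → R3 + (13/4)·R2
REF = 
  [   -1,    -4,    -5,     6]
  [    0,     4,     2,     0]
  [    0,     0, -27/2,    27]

Back-substitution:
x₃ = 27 / (-27/2) = -2
x₂ = (0 - (2)(-2)) / 4 = 1
x₁ = (6 - (-4)(1) - (-5)(-2)) / (-1) = 0

x = [0, 1, -2]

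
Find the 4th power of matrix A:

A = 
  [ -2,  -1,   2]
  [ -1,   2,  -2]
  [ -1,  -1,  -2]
A^4 = 
  [-25, -26, -38]
  [ 10,  43, -34]
  [ 37,   1, -16]

A² = A·A:
A²[1,1] = (-2)(-2) + (-1)(-1) + (2)(-1) = 3
A²[1,2] = (-2)(-1) + (-1)(2) + (2)(-1) = -2
A²[1,3] = (-2)(2) + (-1)(-2) + (2)(-2) = -6
A²[2,1] = (-1)(-2) + (2)(-1) + (-2)(-1) = 2
A²[2,2] = (-1)(-1) + (2)(2) + (-2)(-1) = 7
A²[2,3] = (-1)(2) + (2)(-2) + (-2)(-2) = -2
A²[3,1] = (-1)(-2) + (-1)(-1) + (-2)(-1) = 5
A²[3,2] = (-1)(-1) + (-1)(2) + (-2)(-1) = 1
A²[3,3] = (-1)(2) + (-1)(-2) + (-2)(-2) = 4
A² = 
  [  3,  -2,  -6]
  [  2,   7,  -2]
  [  5,   1,   4]

A^3 = A^2·A:
A^3[1,1] = (3)(-2) + (-2)(-1) + (-6)(-1) = 2
A^3[1,2] = (3)(-1) + (-2)(2) + (-6)(-1) = -1
A^3[1,3] = (3)(2) + (-2)(-2) + (-6)(-2) = 22
A^3[2,1] = (2)(-2) + (7)(-1) + (-2)(-1) = -9
A^3[2,2] = (2)(-1) + (7)(2) + (-2)(-1) = 14
A^3[2,3] = (2)(2) + (7)(-2) + (-2)(-2) = -6
A^3[3,1] = (5)(-2) + (1)(-1) + (4)(-1) = -15
A^3[3,2] = (5)(-1) + (1)(2) + (4)(-1) = -7
A^3[3,3] = (5)(2) + (1)(-2) + (4)(-2) = 0
A^3 = 
  [  2,  -1,  22]
  [ -9,  14,  -6]
  [-15,  -7,   0]

A^4 = A^3·A:
A^4[1,1] = (2)(-2) + (-1)(-1) + (22)(-1) = -25
A^4[1,2] = (2)(-1) + (-1)(2) + (22)(-1) = -26
A^4[1,3] = (2)(2) + (-1)(-2) + (22)(-2) = -38
A^4[2,1] = (-9)(-2) + (14)(-1) + (-6)(-1) = 10
A^4[2,2] = (-9)(-1) + (14)(2) + (-6)(-1) = 43
A^4[2,3] = (-9)(2) + (14)(-2) + (-6)(-2) = -34
A^4[3,1] = (-15)(-2) + (-7)(-1) + (0)(-1) = 37
A^4[3,2] = (-15)(-1) + (-7)(2) + (0)(-1) = 1
A^4[3,3] = (-15)(2) + (-7)(-2) + (0)(-2) = -16
A^4 = 
  [-25, -26, -38]
  [ 10,  43, -34]
  [ 37,   1, -16]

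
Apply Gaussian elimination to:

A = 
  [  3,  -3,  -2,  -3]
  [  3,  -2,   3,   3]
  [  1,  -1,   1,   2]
Row operations:
R2 → R2 - (1)·R1
R3 → R3 - (1/3)·R1

Resulting echelon form:
REF = 
  [  3,  -3,  -2,  -3]
  [  0,   1,   5,   6]
  [  0,   0, 5/3,   3]

Rank = 3 (number of non-zero pivot rows).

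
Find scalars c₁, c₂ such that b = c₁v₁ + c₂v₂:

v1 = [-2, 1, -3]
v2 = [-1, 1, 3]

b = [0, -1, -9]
c1 = 1, c2 = -2

b = 1·v1 + -2·v2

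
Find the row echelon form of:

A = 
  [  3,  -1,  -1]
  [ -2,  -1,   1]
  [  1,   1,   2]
Row operations:
R2 → R2 + (2/3)·R1
R3 → R3 - (1/3)·R1
R3 → R3 + (4/5)·R2

Resulting echelon form:
REF = 
  [   3,   -1,   -1]
  [   0, -5/3,  1/3]
  [   0,    0, 13/5]

Rank = 3 (number of non-zero pivot rows).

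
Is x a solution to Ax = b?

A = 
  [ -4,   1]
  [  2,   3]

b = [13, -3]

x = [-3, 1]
Yes

Ax = [13, -3] = b ✓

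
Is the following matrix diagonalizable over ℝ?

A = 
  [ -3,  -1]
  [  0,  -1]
Yes

tr(A) = -4, det(A) = 3
Characteristic polynomial: λ² - tr(A)λ + det(A) = λ² + 4λ + 3
λ² + 4λ + 3 = (λ + 3)(λ + 1)
Eigenvalues: -1, -3
λ=-3: alg. mult. = 1, geom. mult. = 2 - rank(A - (-3)I) = 2 - 1 = 1
λ=-1: alg. mult. = 1, geom. mult. = 2 - rank(A - (-1)I) = 2 - 1 = 1
Sum of geometric multiplicities equals n, so A has n independent eigenvectors.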